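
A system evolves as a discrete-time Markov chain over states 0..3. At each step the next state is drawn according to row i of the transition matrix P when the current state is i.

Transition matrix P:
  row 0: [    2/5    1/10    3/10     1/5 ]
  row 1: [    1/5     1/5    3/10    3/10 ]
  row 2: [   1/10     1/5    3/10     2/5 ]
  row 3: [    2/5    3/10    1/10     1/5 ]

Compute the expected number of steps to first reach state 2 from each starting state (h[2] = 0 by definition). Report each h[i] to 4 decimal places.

First-step conditioning: h[2] = 0; for i ≠ 2, h[i] = 1 + Σ_k P[i][k]·h[k].
  h[0] = 1 + 2/5·h[0] + 1/10·h[1] + 1/5·h[3]
  h[1] = 1 + 1/5·h[0] + 1/5·h[1] + 3/10·h[3]
  h[3] = 1 + 2/5·h[0] + 3/10·h[1] + 1/5·h[3]
Solving the 3×3 linear system over states ≠ 2 gives exactly h = [440/113, 450/113, 0, 530/113] (h[2] = 0 is the target).

h = [3.8938, 3.9823, 0.0000, 4.6903]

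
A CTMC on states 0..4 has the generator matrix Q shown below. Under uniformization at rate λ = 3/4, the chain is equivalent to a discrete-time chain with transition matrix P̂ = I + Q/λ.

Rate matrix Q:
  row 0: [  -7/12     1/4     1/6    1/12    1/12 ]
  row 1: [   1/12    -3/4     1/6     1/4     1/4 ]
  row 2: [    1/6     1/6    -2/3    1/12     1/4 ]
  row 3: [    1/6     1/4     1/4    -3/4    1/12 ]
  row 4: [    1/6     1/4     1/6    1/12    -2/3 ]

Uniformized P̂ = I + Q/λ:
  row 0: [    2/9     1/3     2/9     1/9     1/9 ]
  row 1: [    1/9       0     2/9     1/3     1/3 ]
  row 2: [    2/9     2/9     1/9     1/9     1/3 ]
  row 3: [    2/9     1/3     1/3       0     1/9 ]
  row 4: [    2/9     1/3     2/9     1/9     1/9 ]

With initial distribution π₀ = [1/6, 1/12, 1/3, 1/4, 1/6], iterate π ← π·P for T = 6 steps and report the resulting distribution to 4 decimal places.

π = [0.1964, 0.2319, 0.2146, 0.1466, 0.2106]

t=0: π = [0.1667, 0.0833, 0.3333, 0.2500, 0.1667]
t=1: π = [0.2130, 0.2685, 0.2130, 0.1019, 0.2037]
t=2: π = [0.1924, 0.2202, 0.2099, 0.1595, 0.2181]
t=3: π = [0.1978, 0.2366, 0.2166, 0.1423, 0.2067]
t=4: π = [0.1959, 0.2304, 0.2140, 0.1479, 0.2118]
t=5: π = [0.1966, 0.2328, 0.2149, 0.1459, 0.2099]
t=6: π = [0.1964, 0.2319, 0.2146, 0.1466, 0.2106]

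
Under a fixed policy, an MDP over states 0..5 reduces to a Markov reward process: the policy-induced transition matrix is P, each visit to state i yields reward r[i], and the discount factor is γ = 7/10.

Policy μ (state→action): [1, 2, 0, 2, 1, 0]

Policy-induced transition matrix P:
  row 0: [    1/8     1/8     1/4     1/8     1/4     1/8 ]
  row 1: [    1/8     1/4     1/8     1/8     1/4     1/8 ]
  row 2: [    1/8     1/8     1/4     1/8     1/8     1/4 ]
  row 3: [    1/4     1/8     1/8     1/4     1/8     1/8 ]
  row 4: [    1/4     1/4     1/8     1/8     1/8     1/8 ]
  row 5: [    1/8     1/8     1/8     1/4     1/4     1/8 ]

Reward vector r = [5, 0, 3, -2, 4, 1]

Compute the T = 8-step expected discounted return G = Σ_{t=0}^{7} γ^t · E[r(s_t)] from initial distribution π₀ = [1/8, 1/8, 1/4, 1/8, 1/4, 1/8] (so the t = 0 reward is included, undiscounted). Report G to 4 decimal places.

G = 6.3277

t=0: π = [0.1250, 0.1250, 0.2500, 0.1250, 0.2500, 0.1250], E[r] = 2.2500, γ^t·E[r] = 2.250000, running G = 2.250000
t=1: π = [0.1719, 0.1719, 0.1719, 0.1563, 0.1719, 0.1563], E[r] = 1.9063, γ^t·E[r] = 1.334375, running G = 3.584375
t=2: π = [0.1660, 0.1680, 0.1680, 0.1641, 0.1875, 0.1465], E[r] = 1.9023, γ^t·E[r] = 0.932148, running G = 4.516523
t=3: π = [0.1689, 0.1694, 0.1667, 0.1638, 0.1851, 0.1460], E[r] = 1.9036, γ^t·E[r] = 0.652923, running G = 5.169446
t=4: π = [0.1686, 0.1693, 0.1670, 0.1637, 0.1855, 0.1458], E[r] = 1.9045, γ^t·E[r] = 0.457273, running G = 5.626719
t=5: π = [0.1687, 0.1694, 0.1669, 0.1637, 0.1855, 0.1459], E[r] = 1.9045, γ^t·E[r] = 0.320089, running G = 5.946808
t=6: π = [0.1686, 0.1694, 0.1670, 0.1637, 0.1855, 0.1459], E[r] = 1.9045, γ^t·E[r] = 0.224063, running G = 6.170870
t=7: π = [0.1686, 0.1694, 0.1669, 0.1637, 0.1855, 0.1459], E[r] = 1.9045, γ^t·E[r] = 0.156844, running G = 6.327714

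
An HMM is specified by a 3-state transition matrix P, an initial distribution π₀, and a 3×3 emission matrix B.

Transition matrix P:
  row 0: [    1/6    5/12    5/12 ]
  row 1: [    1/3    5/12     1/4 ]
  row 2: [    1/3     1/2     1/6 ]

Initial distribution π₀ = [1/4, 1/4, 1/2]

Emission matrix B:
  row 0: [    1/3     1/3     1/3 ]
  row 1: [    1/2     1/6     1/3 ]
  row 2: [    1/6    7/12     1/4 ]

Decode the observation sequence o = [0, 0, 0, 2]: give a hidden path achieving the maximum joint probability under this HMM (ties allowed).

path = [1, 1, 1, 1]

t=0: δ = [8.333e-02, 1.250e-01, 8.333e-02]  (obs o_0=0)
t=1: δ = [1.389e-02, 2.604e-02, 5.787e-03]  ψ = [1, 1, 0]  (obs o_1=0)
t=2: δ = [2.894e-03, 5.425e-03, 1.085e-03]  ψ = [1, 1, 1]  (obs o_2=0)
t=3: δ = [6.028e-04, 7.535e-04, 3.391e-04]  ψ = [1, 1, 1]  (obs o_3=2)
backtrack: best end state = 1; path = [1, 1, 1, 1]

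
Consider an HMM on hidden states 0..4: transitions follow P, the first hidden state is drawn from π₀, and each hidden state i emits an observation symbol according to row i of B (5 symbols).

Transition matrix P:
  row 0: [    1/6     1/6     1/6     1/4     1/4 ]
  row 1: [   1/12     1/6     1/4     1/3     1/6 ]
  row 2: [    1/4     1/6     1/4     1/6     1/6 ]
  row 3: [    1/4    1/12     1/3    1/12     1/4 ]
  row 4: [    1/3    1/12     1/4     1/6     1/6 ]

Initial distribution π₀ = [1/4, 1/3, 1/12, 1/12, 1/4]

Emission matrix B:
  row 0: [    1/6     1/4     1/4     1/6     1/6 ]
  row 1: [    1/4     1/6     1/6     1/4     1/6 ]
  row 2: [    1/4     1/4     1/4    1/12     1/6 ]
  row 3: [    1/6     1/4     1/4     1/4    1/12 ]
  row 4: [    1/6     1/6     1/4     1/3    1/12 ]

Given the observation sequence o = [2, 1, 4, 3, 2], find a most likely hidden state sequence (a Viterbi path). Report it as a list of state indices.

path = [1, 3, 0, 4, 0]

t=0: δ = [6.250e-02, 5.556e-02, 2.083e-02, 2.083e-02, 6.250e-02]  (obs o_0=2)
t=1: δ = [5.208e-03, 1.736e-03, 3.906e-03, 4.630e-03, 2.604e-03]  ψ = [4, 0, 4, 1, 0]  (obs o_1=1)
t=2: δ = [1.929e-04, 1.447e-04, 2.572e-04, 1.085e-04, 1.085e-04]  ψ = [3, 0, 3, 0, 0]  (obs o_2=4)
t=3: δ = [1.072e-05, 1.072e-05, 5.358e-06, 1.206e-05, 1.608e-05]  ψ = [2, 2, 2, 0, 0]  (obs o_3=3)
t=4: δ = [1.340e-06, 2.977e-07, 1.005e-06, 8.931e-07, 7.535e-07]  ψ = [4, 0, 3, 1, 3]  (obs o_4=2)
backtrack: best end state = 0; path = [1, 3, 0, 4, 0]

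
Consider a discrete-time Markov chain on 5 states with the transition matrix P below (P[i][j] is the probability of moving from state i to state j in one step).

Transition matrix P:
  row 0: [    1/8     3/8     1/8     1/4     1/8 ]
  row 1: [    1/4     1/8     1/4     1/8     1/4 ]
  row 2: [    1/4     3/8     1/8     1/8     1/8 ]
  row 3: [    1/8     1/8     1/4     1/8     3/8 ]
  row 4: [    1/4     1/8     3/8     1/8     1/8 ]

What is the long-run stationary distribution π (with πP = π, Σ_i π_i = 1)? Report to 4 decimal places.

π = [0.2055, 0.2315, 0.2207, 0.1507, 0.1916]

Balance equations π_j = Σ_i π_i·P[i][j]:
  π_0 = 1/8·π_0 + 1/4·π_1 + 1/4·π_2 + 1/8·π_3 + 1/4·π_4
  π_1 = 3/8·π_0 + 1/8·π_1 + 3/8·π_2 + 1/8·π_3 + 1/8·π_4
  π_2 = 1/8·π_0 + 1/4·π_1 + 1/8·π_2 + 1/4·π_3 + 3/8·π_4
  π_3 = 1/4·π_0 + 1/8·π_1 + 1/8·π_2 + 1/8·π_3 + 1/8·π_4
  normalize: π_0 + π_1 + π_2 + π_3 + π_4 = 1
Solving the linear system gives exactly π = [15/73, 693/2993, 1321/5986, 11/73, 1147/5986].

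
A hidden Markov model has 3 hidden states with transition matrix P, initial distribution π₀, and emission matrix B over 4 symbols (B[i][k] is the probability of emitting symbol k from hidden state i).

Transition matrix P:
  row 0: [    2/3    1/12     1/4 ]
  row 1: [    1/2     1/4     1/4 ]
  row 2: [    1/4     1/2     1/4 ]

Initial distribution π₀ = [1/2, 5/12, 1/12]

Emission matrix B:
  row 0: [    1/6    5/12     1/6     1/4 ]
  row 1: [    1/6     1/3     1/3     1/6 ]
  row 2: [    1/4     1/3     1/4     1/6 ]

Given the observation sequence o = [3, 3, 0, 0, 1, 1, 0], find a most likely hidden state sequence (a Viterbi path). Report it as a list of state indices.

t=0: δ = [1.250e-01, 6.944e-02, 1.389e-02]  (obs o_0=3)
t=1: δ = [2.083e-02, 2.894e-03, 5.208e-03]  ψ = [0, 1, 0]  (obs o_1=3)
t=2: δ = [2.315e-03, 4.340e-04, 1.302e-03]  ψ = [0, 2, 0]  (obs o_2=0)
t=3: δ = [2.572e-04, 1.085e-04, 1.447e-04]  ψ = [0, 2, 0]  (obs o_3=0)
t=4: δ = [7.144e-05, 2.411e-05, 2.143e-05]  ψ = [0, 2, 0]  (obs o_4=1)
t=5: δ = [1.985e-05, 3.572e-06, 5.954e-06]  ψ = [0, 2, 0]  (obs o_5=1)
t=6: δ = [2.205e-06, 4.961e-07, 1.240e-06]  ψ = [0, 2, 0]  (obs o_6=0)
backtrack: best end state = 0; path = [0, 0, 0, 0, 0, 0, 0]

path = [0, 0, 0, 0, 0, 0, 0]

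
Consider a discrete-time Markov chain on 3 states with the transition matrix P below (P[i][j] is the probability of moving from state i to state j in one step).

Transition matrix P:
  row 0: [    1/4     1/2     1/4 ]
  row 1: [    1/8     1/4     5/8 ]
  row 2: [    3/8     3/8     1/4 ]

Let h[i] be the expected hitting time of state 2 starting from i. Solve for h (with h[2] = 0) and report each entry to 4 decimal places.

h = [2.5000, 1.7500, 0.0000]

First-step conditioning: h[2] = 0; for i ≠ 2, h[i] = 1 + Σ_k P[i][k]·h[k].
  h[0] = 1 + 1/4·h[0] + 1/2·h[1]
  h[1] = 1 + 1/8·h[0] + 1/4·h[1]
Solving the 2×2 linear system over states ≠ 2 gives exactly h = [5/2, 7/4, 0] (h[2] = 0 is the target).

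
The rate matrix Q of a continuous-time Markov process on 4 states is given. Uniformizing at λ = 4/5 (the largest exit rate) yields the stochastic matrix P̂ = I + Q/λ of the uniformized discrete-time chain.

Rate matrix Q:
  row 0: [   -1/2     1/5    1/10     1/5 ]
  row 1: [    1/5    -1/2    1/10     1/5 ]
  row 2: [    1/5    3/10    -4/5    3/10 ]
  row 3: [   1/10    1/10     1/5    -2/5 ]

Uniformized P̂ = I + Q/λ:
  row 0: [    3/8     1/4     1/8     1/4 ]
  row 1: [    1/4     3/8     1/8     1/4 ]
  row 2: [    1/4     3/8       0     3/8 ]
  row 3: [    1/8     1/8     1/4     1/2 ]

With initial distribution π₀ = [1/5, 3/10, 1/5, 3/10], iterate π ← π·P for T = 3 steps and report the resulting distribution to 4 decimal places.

π = [0.2352, 0.2568, 0.1504, 0.3576]

t=0: π = [0.2000, 0.3000, 0.2000, 0.3000]
t=1: π = [0.2375, 0.2750, 0.1375, 0.3500]
t=2: π = [0.2359, 0.2578, 0.1516, 0.3547]
t=3: π = [0.2352, 0.2568, 0.1504, 0.3576]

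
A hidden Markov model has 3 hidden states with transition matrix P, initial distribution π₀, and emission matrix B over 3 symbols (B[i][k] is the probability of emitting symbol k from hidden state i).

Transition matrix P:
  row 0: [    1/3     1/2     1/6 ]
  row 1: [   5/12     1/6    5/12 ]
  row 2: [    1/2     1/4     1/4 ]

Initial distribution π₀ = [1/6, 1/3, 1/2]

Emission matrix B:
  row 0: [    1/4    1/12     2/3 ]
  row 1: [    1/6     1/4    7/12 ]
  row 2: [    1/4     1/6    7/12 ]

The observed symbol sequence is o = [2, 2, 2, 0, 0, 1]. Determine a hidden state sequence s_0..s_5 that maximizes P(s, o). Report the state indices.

t=0: δ = [1.111e-01, 1.944e-01, 2.917e-01]  (obs o_0=2)
t=1: δ = [9.722e-02, 4.253e-02, 4.726e-02]  ψ = [2, 2, 1]  (obs o_1=2)
t=2: δ = [2.160e-02, 2.836e-02, 1.034e-02]  ψ = [0, 0, 1]  (obs o_2=2)
t=3: δ = [2.954e-03, 1.800e-03, 2.954e-03]  ψ = [1, 0, 1]  (obs o_3=0)
t=4: δ = [3.692e-04, 2.462e-04, 1.875e-04]  ψ = [2, 0, 1]  (obs o_4=0)
t=5: δ = [1.026e-05, 4.615e-05, 1.709e-05]  ψ = [0, 0, 1]  (obs o_5=1)
backtrack: best end state = 1; path = [2, 0, 1, 2, 0, 1]

path = [2, 0, 1, 2, 0, 1]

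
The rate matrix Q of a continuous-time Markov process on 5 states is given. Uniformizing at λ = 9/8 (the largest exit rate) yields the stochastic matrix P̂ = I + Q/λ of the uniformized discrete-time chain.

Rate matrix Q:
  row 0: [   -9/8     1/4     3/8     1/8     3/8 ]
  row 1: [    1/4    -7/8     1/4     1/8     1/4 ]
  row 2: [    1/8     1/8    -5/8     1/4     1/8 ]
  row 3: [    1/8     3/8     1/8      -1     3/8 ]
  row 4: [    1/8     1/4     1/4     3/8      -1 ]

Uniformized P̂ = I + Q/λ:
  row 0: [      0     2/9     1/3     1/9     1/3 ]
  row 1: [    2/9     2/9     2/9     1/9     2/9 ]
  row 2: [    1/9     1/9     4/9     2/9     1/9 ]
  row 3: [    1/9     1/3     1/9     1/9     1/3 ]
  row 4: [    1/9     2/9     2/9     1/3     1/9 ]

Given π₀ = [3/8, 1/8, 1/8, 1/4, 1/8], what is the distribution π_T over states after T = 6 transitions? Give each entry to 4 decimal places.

π = [0.1212, 0.2123, 0.2763, 0.1870, 0.2031]

t=0: π = [0.3750, 0.1250, 0.1250, 0.2500, 0.1250]
t=1: π = [0.0833, 0.2361, 0.2639, 0.1528, 0.2639]
t=2: π = [0.1281, 0.2099, 0.2731, 0.1991, 0.1898]
t=3: π = [0.1202, 0.2140, 0.2750, 0.1836, 0.2071]
t=4: π = [0.1215, 0.2121, 0.2763, 0.1877, 0.2024]
t=5: π = [0.1212, 0.2124, 0.2763, 0.1868, 0.2034]
t=6: π = [0.1212, 0.2123, 0.2763, 0.1870, 0.2031]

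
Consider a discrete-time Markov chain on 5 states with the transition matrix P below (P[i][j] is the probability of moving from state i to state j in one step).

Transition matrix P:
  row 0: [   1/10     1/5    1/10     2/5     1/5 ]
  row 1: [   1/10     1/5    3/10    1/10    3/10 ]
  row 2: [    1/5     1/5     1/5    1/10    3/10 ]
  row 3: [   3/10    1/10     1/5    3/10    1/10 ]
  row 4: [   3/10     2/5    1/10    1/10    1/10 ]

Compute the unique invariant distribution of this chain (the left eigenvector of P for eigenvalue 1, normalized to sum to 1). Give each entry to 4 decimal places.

Balance equations π_j = Σ_i π_i·P[i][j]:
  π_0 = 1/10·π_0 + 1/10·π_1 + 1/5·π_2 + 3/10·π_3 + 3/10·π_4
  π_1 = 1/5·π_0 + 1/5·π_1 + 1/5·π_2 + 1/10·π_3 + 2/5·π_4
  π_2 = 1/10·π_0 + 3/10·π_1 + 1/5·π_2 + 1/5·π_3 + 1/10·π_4
  π_3 = 2/5·π_0 + 1/10·π_1 + 1/10·π_2 + 3/10·π_3 + 1/10·π_4
  normalize: π_0 + π_1 + π_2 + π_3 + π_4 = 1
Solving the linear system gives exactly π = [509/2569, 1131/5138, 468/2569, 512/2569, 147/734].

π = [0.1981, 0.2201, 0.1822, 0.1993, 0.2003]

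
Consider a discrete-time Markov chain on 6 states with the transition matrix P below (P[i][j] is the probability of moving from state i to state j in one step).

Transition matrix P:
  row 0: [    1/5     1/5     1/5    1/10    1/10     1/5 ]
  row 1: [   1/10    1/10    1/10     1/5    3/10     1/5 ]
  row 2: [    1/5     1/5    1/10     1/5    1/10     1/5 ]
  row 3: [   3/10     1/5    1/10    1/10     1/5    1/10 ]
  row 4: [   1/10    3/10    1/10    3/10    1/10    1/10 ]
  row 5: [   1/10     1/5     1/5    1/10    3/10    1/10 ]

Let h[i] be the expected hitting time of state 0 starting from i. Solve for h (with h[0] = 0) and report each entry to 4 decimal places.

h = [0.0000, 6.7074, 6.0577, 5.4928, 6.6019, 6.7587]

First-step conditioning: h[0] = 0; for i ≠ 0, h[i] = 1 + Σ_k P[i][k]·h[k].
  h[1] = 1 + 1/10·h[1] + 1/10·h[2] + 1/5·h[3] + 3/10·h[4] + 1/5·h[5]
  h[2] = 1 + 1/5·h[1] + 1/10·h[2] + 1/5·h[3] + 1/10·h[4] + 1/5·h[5]
  h[3] = 1 + 1/5·h[1] + 1/10·h[2] + 1/10·h[3] + 1/5·h[4] + 1/10·h[5]
  h[4] = 1 + 3/10·h[1] + 1/10·h[2] + 3/10·h[3] + 1/10·h[4] + 1/10·h[5]
  h[5] = 1 + 1/5·h[1] + 1/5·h[2] + 1/10·h[3] + 3/10·h[4] + 1/10·h[5]
Solving the 5×5 linear system over states ≠ 0 gives exactly h = [0, 12080/1801, 10910/1801, 19785/3602, 11890/1801, 24345/3602] (h[0] = 0 is the target).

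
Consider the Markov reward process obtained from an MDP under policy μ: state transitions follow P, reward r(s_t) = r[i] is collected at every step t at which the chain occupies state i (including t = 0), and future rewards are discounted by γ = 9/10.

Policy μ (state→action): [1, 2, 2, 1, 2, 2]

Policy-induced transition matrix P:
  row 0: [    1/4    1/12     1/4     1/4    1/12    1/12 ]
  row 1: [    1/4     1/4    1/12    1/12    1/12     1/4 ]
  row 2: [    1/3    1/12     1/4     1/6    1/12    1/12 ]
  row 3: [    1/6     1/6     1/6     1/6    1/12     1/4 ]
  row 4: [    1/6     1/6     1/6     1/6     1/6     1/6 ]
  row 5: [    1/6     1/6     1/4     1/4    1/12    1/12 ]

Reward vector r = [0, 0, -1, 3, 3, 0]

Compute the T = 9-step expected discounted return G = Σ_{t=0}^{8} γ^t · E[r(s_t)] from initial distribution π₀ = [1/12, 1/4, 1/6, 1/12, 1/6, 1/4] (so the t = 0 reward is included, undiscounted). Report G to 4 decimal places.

t=0: π = [0.0833, 0.2500, 0.1667, 0.0833, 0.1667, 0.2500], E[r] = 0.5833, γ^t·E[r] = 0.583333, running G = 0.583333
t=1: π = [0.2222, 0.1667, 0.1875, 0.1736, 0.0972, 0.1528], E[r] = 0.6250, γ^t·E[r] = 0.562500, running G = 1.145833
t=2: π = [0.2303, 0.1464, 0.1997, 0.1840, 0.0914, 0.1481], E[r] = 0.6267, γ^t·E[r] = 0.507656, running G = 1.653490
t=3: π = [0.2313, 0.1430, 0.2026, 0.1860, 0.0910, 0.1460], E[r] = 0.6282, γ^t·E[r] = 0.457980, running G = 2.111470
t=4: π = [0.2316, 0.1424, 0.2031, 0.1862, 0.0909, 0.1458], E[r] = 0.6282, γ^t·E[r] = 0.412188, running G = 2.523658
t=5: π = [0.2317, 0.1423, 0.2032, 0.1862, 0.0909, 0.1457], E[r] = 0.6283, γ^t·E[r] = 0.371005, running G = 2.894662
t=6: π = [0.2317, 0.1423, 0.2032, 0.1863, 0.0909, 0.1457], E[r] = 0.6283, γ^t·E[r] = 0.333907, running G = 3.228570
t=7: π = [0.2317, 0.1423, 0.2032, 0.1863, 0.0909, 0.1457], E[r] = 0.6283, γ^t·E[r] = 0.300518, running G = 3.529087
t=8: π = [0.2317, 0.1423, 0.2032, 0.1863, 0.0909, 0.1457], E[r] = 0.6283, γ^t·E[r] = 0.270466, running G = 3.799553

G = 3.7996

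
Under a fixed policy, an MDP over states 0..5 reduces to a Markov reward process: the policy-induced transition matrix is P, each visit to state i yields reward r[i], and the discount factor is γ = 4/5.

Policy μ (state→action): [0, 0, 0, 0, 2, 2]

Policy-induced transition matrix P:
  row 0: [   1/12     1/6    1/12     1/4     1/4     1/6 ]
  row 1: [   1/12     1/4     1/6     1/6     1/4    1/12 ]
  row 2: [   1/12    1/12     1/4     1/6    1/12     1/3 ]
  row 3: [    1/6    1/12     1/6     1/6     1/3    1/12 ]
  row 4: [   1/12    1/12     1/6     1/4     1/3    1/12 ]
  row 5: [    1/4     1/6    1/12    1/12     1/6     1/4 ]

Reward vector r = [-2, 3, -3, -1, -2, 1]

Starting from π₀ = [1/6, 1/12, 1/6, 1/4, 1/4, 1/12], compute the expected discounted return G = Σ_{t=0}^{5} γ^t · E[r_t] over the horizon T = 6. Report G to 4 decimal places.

G = -3.6040

t=0: π = [0.1667, 0.0833, 0.1667, 0.2500, 0.2500, 0.0833], E[r] = -1.2500, γ^t·E[r] = -1.250000, running G = -1.250000
t=1: π = [0.1181, 0.1181, 0.1597, 0.1944, 0.2569, 0.1528], E[r] = -0.9167, γ^t·E[r] = -0.733333, running G = -1.983333
t=2: π = [0.1250, 0.1256, 0.1574, 0.1852, 0.2483, 0.1586], E[r] = -0.8686, γ^t·E[r] = -0.555926, running G = -2.539259
t=3: π = [0.1252, 0.1279, 0.1562, 0.1846, 0.2467, 0.1595], E[r] = -0.8535, γ^t·E[r] = -0.437012, running G = -2.976272
t=4: π = [0.1253, 0.1284, 0.1560, 0.1844, 0.2466, 0.1594], E[r] = -0.8515, γ^t·E[r] = -0.348788, running G = -3.325060
t=5: π = [0.1253, 0.1285, 0.1559, 0.1844, 0.2466, 0.1593], E[r] = -0.8513, γ^t·E[r] = -0.278956, running G = -3.604016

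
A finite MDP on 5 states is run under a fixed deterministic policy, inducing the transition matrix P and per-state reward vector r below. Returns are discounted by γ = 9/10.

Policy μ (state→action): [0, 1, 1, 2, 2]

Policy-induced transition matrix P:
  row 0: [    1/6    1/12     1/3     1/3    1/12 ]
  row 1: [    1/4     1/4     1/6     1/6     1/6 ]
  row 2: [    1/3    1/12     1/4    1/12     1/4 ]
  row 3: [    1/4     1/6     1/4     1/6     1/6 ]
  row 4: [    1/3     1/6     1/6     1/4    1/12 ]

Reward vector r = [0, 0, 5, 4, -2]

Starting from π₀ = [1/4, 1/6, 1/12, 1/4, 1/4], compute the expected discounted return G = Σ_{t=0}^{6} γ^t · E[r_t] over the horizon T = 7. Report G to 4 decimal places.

t=0: π = [0.2500, 0.1667, 0.0833, 0.2500, 0.2500], E[r] = 0.9167, γ^t·E[r] = 0.916667, running G = 0.916667
t=1: π = [0.2569, 0.1528, 0.2361, 0.2222, 0.1319], E[r] = 1.8056, γ^t·E[r] = 1.625000, running G = 2.541667
t=2: π = [0.2593, 0.1383, 0.2477, 0.2008, 0.1539], E[r] = 1.7338, γ^t·E[r] = 1.404375, running G = 3.946042
t=3: π = [0.2619, 0.1359, 0.2473, 0.2021, 0.1529], E[r] = 1.7388, γ^t·E[r] = 1.267559, running G = 5.213600
t=4: π = [0.2615, 0.1356, 0.2478, 0.2024, 0.1527], E[r] = 1.7431, γ^t·E[r] = 1.143669, running G = 6.357269
t=5: π = [0.2616, 0.1355, 0.2478, 0.2023, 0.1528], E[r] = 1.7426, γ^t·E[r] = 1.028986, running G = 7.386255
t=6: π = [0.2616, 0.1355, 0.2478, 0.2023, 0.1528], E[r] = 1.7427, γ^t·E[r] = 0.926135, running G = 8.312390

G = 8.3124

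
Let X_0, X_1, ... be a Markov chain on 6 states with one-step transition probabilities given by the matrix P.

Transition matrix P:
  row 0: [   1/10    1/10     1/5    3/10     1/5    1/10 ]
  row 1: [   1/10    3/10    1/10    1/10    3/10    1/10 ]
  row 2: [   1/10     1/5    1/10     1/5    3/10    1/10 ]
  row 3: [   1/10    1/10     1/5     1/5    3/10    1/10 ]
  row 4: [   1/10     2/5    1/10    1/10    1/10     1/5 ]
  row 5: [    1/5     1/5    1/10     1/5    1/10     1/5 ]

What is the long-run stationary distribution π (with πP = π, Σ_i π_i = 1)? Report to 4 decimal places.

Balance equations π_j = Σ_i π_i·P[i][j]:
  π_0 = 1/10·π_0 + 1/10·π_1 + 1/10·π_2 + 1/10·π_3 + 1/10·π_4 + 1/5·π_5
  π_1 = 1/10·π_0 + 3/10·π_1 + 1/5·π_2 + 1/10·π_3 + 2/5·π_4 + 1/5·π_5
  π_2 = 1/5·π_0 + 1/10·π_1 + 1/10·π_2 + 1/5·π_3 + 1/10·π_4 + 1/10·π_5
  π_3 = 3/10·π_0 + 1/10·π_1 + 1/5·π_2 + 1/5·π_3 + 1/10·π_4 + 1/5·π_5
  π_4 = 1/5·π_0 + 3/10·π_1 + 3/10·π_2 + 3/10·π_3 + 1/10·π_4 + 1/10·π_5
  normalize: π_0 + π_1 + π_2 + π_3 + π_4 + π_5 = 1
Solving the linear system gives exactly π = [125/1101, 23483/97989, 4178/32663, 16226/97989, 80/367, 149/1101].

π = [0.1135, 0.2396, 0.1279, 0.1656, 0.2180, 0.1353]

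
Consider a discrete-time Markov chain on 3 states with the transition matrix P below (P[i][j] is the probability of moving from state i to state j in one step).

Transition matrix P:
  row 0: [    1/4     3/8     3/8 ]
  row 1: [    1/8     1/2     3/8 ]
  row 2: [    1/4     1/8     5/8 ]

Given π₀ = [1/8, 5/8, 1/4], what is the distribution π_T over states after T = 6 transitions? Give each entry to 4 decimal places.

t=0: π = [0.1250, 0.6250, 0.2500]
t=1: π = [0.1719, 0.3906, 0.4375]
t=2: π = [0.2012, 0.3145, 0.4844]
t=3: π = [0.2107, 0.2932, 0.4961]
t=4: π = [0.2133, 0.2876, 0.4990]
t=5: π = [0.2140, 0.2862, 0.4998]
t=6: π = [0.2142, 0.2858, 0.4999]

π = [0.2142, 0.2858, 0.4999]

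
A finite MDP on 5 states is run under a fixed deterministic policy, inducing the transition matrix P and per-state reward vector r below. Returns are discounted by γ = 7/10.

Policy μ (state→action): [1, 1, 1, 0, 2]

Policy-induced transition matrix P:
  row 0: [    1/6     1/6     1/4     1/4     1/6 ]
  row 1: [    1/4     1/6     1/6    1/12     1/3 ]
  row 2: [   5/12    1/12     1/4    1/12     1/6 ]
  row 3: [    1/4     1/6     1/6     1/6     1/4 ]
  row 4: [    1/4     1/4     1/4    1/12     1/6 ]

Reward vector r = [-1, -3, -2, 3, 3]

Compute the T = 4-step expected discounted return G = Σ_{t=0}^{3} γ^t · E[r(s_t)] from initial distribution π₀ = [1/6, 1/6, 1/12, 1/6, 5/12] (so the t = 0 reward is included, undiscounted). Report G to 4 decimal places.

t=0: π = [0.1667, 0.1667, 0.0833, 0.1667, 0.4167], E[r] = 0.9167, γ^t·E[r] = 0.916667, running G = 0.916667
t=1: π = [0.2500, 0.1944, 0.2222, 0.1250, 0.2083], E[r] = -0.2778, γ^t·E[r] = -0.194444, running G = 0.722222
t=2: π = [0.2662, 0.1655, 0.2234, 0.1354, 0.2095], E[r] = -0.1748, γ^t·E[r] = -0.085637, running G = 0.636586
t=3: π = [0.2650, 0.1655, 0.2249, 0.1390, 0.2055], E[r] = -0.1779, γ^t·E[r] = -0.061004, running G = 0.575581

G = 0.5756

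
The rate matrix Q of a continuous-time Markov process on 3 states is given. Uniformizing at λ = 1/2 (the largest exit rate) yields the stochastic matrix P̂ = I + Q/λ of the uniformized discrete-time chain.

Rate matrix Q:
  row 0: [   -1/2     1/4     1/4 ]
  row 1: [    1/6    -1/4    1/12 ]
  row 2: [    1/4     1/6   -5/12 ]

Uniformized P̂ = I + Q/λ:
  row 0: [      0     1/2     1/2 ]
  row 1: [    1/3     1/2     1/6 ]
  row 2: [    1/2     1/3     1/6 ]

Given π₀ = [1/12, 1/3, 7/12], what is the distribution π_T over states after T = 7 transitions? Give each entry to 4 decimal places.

π = [0.2836, 0.4562, 0.2601]

t=0: π = [0.0833, 0.3333, 0.5833]
t=1: π = [0.4028, 0.4028, 0.1944]
t=2: π = [0.2315, 0.4676, 0.3009]
t=3: π = [0.3063, 0.4498, 0.2438]
t=4: π = [0.2719, 0.4594, 0.2688]
t=5: π = [0.2875, 0.4552, 0.2573]
t=6: π = [0.2804, 0.4571, 0.2625]
t=7: π = [0.2836, 0.4562, 0.2601]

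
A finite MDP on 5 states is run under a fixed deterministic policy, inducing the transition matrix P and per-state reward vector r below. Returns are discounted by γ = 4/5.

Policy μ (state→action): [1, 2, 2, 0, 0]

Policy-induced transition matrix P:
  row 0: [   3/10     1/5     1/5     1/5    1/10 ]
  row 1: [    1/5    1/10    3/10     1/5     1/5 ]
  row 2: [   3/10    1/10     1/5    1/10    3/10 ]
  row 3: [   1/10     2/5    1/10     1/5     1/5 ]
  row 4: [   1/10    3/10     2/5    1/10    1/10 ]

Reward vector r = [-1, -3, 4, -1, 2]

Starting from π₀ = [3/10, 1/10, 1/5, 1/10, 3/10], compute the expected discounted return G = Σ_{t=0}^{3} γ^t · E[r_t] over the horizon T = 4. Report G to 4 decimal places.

G = 1.3832

t=0: π = [0.3000, 0.1000, 0.2000, 0.1000, 0.3000], E[r] = 0.7000, γ^t·E[r] = 0.700000, running G = 0.700000
t=1: π = [0.2100, 0.2200, 0.2600, 0.1500, 0.1600], E[r] = 0.3400, γ^t·E[r] = 0.272000, running G = 0.972000
t=2: π = [0.2160, 0.1980, 0.2390, 0.1580, 0.1890], E[r] = 0.3660, γ^t·E[r] = 0.234240, running G = 1.206240
t=3: π = [0.2108, 0.2068, 0.2418, 0.1572, 0.1834], E[r] = 0.3456, γ^t·E[r] = 0.176947, running G = 1.383187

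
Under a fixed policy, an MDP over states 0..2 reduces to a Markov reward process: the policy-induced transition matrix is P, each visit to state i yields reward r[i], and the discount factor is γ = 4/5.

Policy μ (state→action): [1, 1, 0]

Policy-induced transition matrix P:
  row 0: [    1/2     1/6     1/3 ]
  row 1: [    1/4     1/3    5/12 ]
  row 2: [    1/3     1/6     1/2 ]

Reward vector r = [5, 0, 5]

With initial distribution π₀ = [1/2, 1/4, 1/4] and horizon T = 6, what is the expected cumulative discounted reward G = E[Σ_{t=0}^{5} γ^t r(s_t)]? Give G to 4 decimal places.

t=0: π = [0.5000, 0.2500, 0.2500], E[r] = 3.7500, γ^t·E[r] = 3.750000, running G = 3.750000
t=1: π = [0.3958, 0.2083, 0.3958], E[r] = 3.9583, γ^t·E[r] = 3.166667, running G = 6.916667
t=2: π = [0.3819, 0.2014, 0.4167], E[r] = 3.9931, γ^t·E[r] = 2.555556, running G = 9.472222
t=3: π = [0.3802, 0.2002, 0.4196], E[r] = 3.9988, γ^t·E[r] = 2.047407, running G = 11.519630
t=4: π = [0.3800, 0.2000, 0.4199], E[r] = 3.9998, γ^t·E[r] = 1.638321, running G = 13.157951
t=5: π = [0.3800, 0.2000, 0.4200], E[r] = 4.0000, γ^t·E[r] = 1.310709, running G = 14.468660

G = 14.4687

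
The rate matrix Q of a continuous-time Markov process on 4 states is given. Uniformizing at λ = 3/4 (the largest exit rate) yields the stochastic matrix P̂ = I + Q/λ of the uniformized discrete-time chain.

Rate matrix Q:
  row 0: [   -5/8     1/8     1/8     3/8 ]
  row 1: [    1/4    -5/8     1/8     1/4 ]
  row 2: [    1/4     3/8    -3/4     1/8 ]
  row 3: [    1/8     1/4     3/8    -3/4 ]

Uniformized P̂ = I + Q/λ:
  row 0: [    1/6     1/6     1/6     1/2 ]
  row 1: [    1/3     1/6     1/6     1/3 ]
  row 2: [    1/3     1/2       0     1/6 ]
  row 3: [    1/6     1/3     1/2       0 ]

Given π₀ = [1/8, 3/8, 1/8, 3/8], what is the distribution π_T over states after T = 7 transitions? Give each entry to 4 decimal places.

t=0: π = [0.1250, 0.3750, 0.1250, 0.3750]
t=1: π = [0.2500, 0.2708, 0.2708, 0.2083]
t=2: π = [0.2569, 0.2917, 0.1910, 0.2604]
t=3: π = [0.2471, 0.2737, 0.2216, 0.2575]
t=4: π = [0.2492, 0.2835, 0.2156, 0.2517]
t=5: π = [0.2498, 0.2805, 0.2147, 0.2550]
t=6: π = [0.2492, 0.2807, 0.2159, 0.2542]
t=7: π = [0.2494, 0.2810, 0.2154, 0.2542]

π = [0.2494, 0.2810, 0.2154, 0.2542]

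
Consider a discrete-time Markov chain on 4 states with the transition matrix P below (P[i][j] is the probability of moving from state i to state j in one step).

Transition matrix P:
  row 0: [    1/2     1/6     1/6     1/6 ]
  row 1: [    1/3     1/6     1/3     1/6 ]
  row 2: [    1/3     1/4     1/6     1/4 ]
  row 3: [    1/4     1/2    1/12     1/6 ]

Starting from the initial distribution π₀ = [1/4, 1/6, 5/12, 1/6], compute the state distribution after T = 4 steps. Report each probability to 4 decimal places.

π = [0.3816, 0.2437, 0.1920, 0.1827]

t=0: π = [0.2500, 0.1667, 0.4167, 0.1667]
t=1: π = [0.3611, 0.2569, 0.1806, 0.2014]
t=2: π = [0.3767, 0.2488, 0.1927, 0.1817]
t=3: π = [0.3810, 0.2433, 0.1930, 0.1827]
t=4: π = [0.3816, 0.2437, 0.1920, 0.1827]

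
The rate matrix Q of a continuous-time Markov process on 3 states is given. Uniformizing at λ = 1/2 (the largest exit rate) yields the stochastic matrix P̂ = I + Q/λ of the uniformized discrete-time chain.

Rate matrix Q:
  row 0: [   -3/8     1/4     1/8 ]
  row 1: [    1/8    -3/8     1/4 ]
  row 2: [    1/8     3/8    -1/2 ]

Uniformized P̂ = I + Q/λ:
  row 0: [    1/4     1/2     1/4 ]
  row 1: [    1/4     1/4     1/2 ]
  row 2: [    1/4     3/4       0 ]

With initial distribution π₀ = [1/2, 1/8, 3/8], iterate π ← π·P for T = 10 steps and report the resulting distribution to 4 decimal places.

t=0: π = [0.5000, 0.1250, 0.3750]
t=1: π = [0.2500, 0.5625, 0.1875]
t=2: π = [0.2500, 0.4063, 0.3438]
t=3: π = [0.2500, 0.4844, 0.2656]
t=4: π = [0.2500, 0.4453, 0.3047]
t=5: π = [0.2500, 0.4648, 0.2852]
t=6: π = [0.2500, 0.4551, 0.2949]
t=7: π = [0.2500, 0.4600, 0.2900]
t=8: π = [0.2500, 0.4575, 0.2925]
t=9: π = [0.2500, 0.4587, 0.2913]
t=10: π = [0.2500, 0.4581, 0.2919]

π = [0.2500, 0.4581, 0.2919]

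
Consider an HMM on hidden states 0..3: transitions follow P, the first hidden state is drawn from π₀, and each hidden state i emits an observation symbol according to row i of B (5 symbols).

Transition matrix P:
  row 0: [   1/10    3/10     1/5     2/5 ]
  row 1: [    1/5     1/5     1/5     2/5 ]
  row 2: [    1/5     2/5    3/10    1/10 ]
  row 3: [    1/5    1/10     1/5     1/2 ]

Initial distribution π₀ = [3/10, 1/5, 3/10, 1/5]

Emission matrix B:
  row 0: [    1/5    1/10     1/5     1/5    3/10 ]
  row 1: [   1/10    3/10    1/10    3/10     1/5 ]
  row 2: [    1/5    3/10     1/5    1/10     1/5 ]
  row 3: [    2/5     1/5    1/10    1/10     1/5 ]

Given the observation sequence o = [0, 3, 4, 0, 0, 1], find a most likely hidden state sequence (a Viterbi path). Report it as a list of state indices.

path = [2, 1, 3, 3, 3, 3]

t=0: δ = [6.000e-02, 2.000e-02, 6.000e-02, 8.000e-02]  (obs o_0=0)
t=1: δ = [3.200e-03, 7.200e-03, 1.800e-03, 4.000e-03]  ψ = [3, 2, 2, 3]  (obs o_1=3)
t=2: δ = [4.320e-04, 2.880e-04, 2.880e-04, 5.760e-04]  ψ = [1, 1, 1, 1]  (obs o_2=4)
t=3: δ = [2.304e-05, 1.296e-05, 2.304e-05, 1.152e-04]  ψ = [3, 0, 3, 3]  (obs o_3=0)
t=4: δ = [4.608e-06, 1.152e-06, 4.608e-06, 2.304e-05]  ψ = [3, 3, 3, 3]  (obs o_4=0)
t=5: δ = [4.608e-07, 6.912e-07, 1.382e-06, 2.304e-06]  ψ = [3, 3, 3, 3]  (obs o_5=1)
backtrack: best end state = 3; path = [2, 1, 3, 3, 3, 3]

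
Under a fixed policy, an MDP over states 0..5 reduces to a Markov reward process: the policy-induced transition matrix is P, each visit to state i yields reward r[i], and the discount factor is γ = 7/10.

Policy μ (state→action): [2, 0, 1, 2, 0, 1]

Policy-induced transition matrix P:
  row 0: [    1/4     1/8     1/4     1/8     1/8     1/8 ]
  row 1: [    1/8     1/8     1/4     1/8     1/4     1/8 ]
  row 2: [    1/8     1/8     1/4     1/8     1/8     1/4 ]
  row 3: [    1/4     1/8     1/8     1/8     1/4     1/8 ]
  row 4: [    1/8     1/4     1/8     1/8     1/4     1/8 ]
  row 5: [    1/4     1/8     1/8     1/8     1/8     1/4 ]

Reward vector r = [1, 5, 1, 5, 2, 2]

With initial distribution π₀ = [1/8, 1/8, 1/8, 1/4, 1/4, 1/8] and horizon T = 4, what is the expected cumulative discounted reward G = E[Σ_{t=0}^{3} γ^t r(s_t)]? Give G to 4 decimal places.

t=0: π = [0.1250, 0.1250, 0.1250, 0.2500, 0.2500, 0.1250], E[r] = 2.8750, γ^t·E[r] = 2.875000, running G = 2.875000
t=1: π = [0.1875, 0.1563, 0.1719, 0.1250, 0.2031, 0.1563], E[r] = 2.4844, γ^t·E[r] = 1.739063, running G = 4.614063
t=2: π = [0.1836, 0.1504, 0.1895, 0.1250, 0.1855, 0.1660], E[r] = 2.4531, γ^t·E[r] = 1.202031, running G = 5.816094
t=3: π = [0.1843, 0.1482, 0.1904, 0.1250, 0.1826, 0.1694], E[r] = 2.4448, γ^t·E[r] = 0.838575, running G = 6.654668

G = 6.6547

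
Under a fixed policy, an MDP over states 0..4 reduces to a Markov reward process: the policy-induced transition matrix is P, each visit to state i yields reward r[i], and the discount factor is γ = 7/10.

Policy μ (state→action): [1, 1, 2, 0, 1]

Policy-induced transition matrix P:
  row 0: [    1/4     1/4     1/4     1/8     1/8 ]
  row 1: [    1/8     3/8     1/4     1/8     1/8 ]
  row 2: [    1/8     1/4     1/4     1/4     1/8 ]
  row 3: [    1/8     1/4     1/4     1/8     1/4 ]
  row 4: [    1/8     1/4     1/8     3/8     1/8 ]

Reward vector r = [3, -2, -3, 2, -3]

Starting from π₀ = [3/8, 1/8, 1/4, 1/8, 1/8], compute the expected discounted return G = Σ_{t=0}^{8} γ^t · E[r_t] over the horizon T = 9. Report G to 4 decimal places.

t=0: π = [0.3750, 0.1250, 0.2500, 0.1250, 0.1250], E[r] = 0.0000, γ^t·E[r] = 0.000000, running G = 0.000000
t=1: π = [0.1719, 0.2656, 0.2344, 0.1875, 0.1406], E[r] = -0.7656, γ^t·E[r] = -0.535938, running G = -0.535938
t=2: π = [0.1465, 0.2832, 0.2324, 0.1895, 0.1484], E[r] = -0.8906, γ^t·E[r] = -0.436406, running G = -0.972344
t=3: π = [0.1433, 0.2854, 0.2314, 0.1912, 0.1487], E[r] = -0.8989, γ^t·E[r] = -0.308332, running G = -1.280675
t=4: π = [0.1429, 0.2857, 0.2314, 0.1911, 0.1489], E[r] = -0.9013, γ^t·E[r] = -0.216411, running G = -1.497086
t=5: π = [0.1429, 0.2857, 0.2314, 0.1912, 0.1489], E[r] = -0.9014, γ^t·E[r] = -0.151490, running G = -1.648576
t=6: π = [0.1429, 0.2857, 0.2314, 0.1911, 0.1489], E[r] = -0.9014, γ^t·E[r] = -0.106050, running G = -1.754627
t=7: π = [0.1429, 0.2857, 0.2314, 0.1911, 0.1489], E[r] = -0.9014, γ^t·E[r] = -0.074235, running G = -1.828861
t=8: π = [0.1429, 0.2857, 0.2314, 0.1911, 0.1489], E[r] = -0.9014, γ^t·E[r] = -0.051964, running G = -1.880826

G = -1.8808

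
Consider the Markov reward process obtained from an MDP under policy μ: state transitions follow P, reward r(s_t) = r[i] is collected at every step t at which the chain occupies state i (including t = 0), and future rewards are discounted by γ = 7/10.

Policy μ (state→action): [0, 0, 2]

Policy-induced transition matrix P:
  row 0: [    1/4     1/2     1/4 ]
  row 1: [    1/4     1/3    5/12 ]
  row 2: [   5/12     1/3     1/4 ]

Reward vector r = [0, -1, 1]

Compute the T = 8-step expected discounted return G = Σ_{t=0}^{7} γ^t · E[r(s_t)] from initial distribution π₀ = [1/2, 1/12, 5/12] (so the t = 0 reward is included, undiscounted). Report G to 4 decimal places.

t=0: π = [0.5000, 0.0833, 0.4167], E[r] = 0.3333, γ^t·E[r] = 0.333333, running G = 0.333333
t=1: π = [0.3194, 0.4167, 0.2639], E[r] = -0.1528, γ^t·E[r] = -0.106944, running G = 0.226389
t=2: π = [0.2940, 0.3866, 0.3194], E[r] = -0.0671, γ^t·E[r] = -0.032894, running G = 0.193495
t=3: π = [0.3032, 0.3823, 0.3144], E[r] = -0.0679, γ^t·E[r] = -0.023290, running G = 0.170205
t=4: π = [0.3024, 0.3839, 0.3137], E[r] = -0.0702, γ^t·E[r] = -0.016843, running G = 0.153362
t=5: π = [0.3023, 0.3837, 0.3140], E[r] = -0.0698, γ^t·E[r] = -0.011724, running G = 0.141638
t=6: π = [0.3023, 0.3837, 0.3140], E[r] = -0.0698, γ^t·E[r] = -0.008207, running G = 0.133431
t=7: π = [0.3023, 0.3837, 0.3140], E[r] = -0.0698, γ^t·E[r] = -0.005746, running G = 0.127685

G = 0.1277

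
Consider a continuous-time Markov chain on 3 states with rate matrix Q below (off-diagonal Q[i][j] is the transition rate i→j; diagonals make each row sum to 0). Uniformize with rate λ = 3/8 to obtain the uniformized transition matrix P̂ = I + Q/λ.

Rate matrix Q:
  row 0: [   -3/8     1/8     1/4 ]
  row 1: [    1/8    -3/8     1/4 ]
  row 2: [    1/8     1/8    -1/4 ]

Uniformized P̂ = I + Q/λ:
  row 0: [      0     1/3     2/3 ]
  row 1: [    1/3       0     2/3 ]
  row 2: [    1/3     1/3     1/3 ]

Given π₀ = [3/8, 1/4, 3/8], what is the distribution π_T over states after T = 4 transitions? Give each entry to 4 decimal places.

π = [0.2515, 0.2500, 0.4985]

t=0: π = [0.3750, 0.2500, 0.3750]
t=1: π = [0.2083, 0.2500, 0.5417]
t=2: π = [0.2639, 0.2500, 0.4861]
t=3: π = [0.2454, 0.2500, 0.5046]
t=4: π = [0.2515, 0.2500, 0.4985]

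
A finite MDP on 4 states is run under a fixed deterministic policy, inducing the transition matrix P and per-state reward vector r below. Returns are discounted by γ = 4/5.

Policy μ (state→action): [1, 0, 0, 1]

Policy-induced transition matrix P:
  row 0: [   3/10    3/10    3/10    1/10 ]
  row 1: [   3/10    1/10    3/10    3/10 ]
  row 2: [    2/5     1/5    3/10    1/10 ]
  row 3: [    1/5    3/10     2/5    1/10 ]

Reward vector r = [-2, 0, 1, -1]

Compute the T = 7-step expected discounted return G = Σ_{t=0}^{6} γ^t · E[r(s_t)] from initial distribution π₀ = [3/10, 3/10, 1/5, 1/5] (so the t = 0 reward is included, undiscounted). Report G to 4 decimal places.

t=0: π = [0.3000, 0.3000, 0.2000, 0.2000], E[r] = -0.6000, γ^t·E[r] = -0.600000, running G = -0.600000
t=1: π = [0.3000, 0.2200, 0.3200, 0.1600], E[r] = -0.4400, γ^t·E[r] = -0.352000, running G = -0.952000
t=2: π = [0.3160, 0.2240, 0.3160, 0.1440], E[r] = -0.4600, γ^t·E[r] = -0.294400, running G = -1.246400
t=3: π = [0.3172, 0.2236, 0.3144, 0.1448], E[r] = -0.4648, γ^t·E[r] = -0.237978, running G = -1.484378
t=4: π = [0.3170, 0.2238, 0.3145, 0.1447], E[r] = -0.4642, γ^t·E[r] = -0.190120, running G = -1.674498
t=5: π = [0.3170, 0.2238, 0.3145, 0.1448], E[r] = -0.4642, γ^t·E[r] = -0.152125, running G = -1.826622
t=6: π = [0.3170, 0.2238, 0.3145, 0.1448], E[r] = -0.4642, γ^t·E[r] = -0.121693, running G = -1.948315

G = -1.9483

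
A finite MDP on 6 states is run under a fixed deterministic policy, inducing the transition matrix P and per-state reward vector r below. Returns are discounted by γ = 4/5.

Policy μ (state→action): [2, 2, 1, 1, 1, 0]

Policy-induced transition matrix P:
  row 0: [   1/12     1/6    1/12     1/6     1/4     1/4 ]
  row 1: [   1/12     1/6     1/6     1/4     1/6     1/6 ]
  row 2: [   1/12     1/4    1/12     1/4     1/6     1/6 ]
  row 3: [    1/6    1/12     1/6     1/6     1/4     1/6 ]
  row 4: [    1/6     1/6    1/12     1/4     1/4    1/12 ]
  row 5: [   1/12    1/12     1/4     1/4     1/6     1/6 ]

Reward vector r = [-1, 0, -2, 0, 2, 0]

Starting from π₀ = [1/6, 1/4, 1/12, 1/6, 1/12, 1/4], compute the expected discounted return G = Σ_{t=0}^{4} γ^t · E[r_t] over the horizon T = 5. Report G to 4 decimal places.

G = -0.1489

t=0: π = [0.1667, 0.2500, 0.0833, 0.1667, 0.0833, 0.2500], E[r] = -0.1667, γ^t·E[r] = -0.166667, running G = -0.166667
t=1: π = [0.1042, 0.1389, 0.1597, 0.2222, 0.2014, 0.1736], E[r] = -0.0208, γ^t·E[r] = -0.016667, running G = -0.183333
t=2: π = [0.1186, 0.1470, 0.1424, 0.2228, 0.2106, 0.1586], E[r] = 0.0179, γ^t·E[r] = 0.011481, running G = -0.171852
t=3: π = [0.1195, 0.1467, 0.1406, 0.2215, 0.2127, 0.1590], E[r] = 0.0247, γ^t·E[r] = 0.012667, running G = -0.159185
t=4: π = [0.1195, 0.1467, 0.1405, 0.2216, 0.2128, 0.1589], E[r] = 0.0250, γ^t·E[r] = 0.010258, running G = -0.148927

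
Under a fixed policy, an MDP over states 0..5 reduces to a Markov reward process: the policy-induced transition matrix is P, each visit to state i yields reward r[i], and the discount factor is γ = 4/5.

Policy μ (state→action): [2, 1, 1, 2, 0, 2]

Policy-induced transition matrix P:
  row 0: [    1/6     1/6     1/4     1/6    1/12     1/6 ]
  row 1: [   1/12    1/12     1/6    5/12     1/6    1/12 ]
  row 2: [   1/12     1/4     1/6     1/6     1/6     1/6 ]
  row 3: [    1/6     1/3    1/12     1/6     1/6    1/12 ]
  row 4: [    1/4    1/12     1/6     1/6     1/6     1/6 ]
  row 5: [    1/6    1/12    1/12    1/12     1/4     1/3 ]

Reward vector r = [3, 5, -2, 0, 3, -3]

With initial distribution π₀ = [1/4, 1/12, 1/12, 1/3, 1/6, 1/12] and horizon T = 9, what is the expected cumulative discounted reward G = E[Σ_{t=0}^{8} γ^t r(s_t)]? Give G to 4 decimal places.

G = 4.8122

t=0: π = [0.2500, 0.0833, 0.0833, 0.3333, 0.1667, 0.0833], E[r] = 1.2500, γ^t·E[r] = 1.250000, running G = 1.250000
t=1: π = [0.1667, 0.2014, 0.1528, 0.1806, 0.1528, 0.1458], E[r] = 1.2222, γ^t·E[r] = 0.977778, running G = 2.227778
t=2: π = [0.1499, 0.1678, 0.1534, 0.2049, 0.1649, 0.1591], E[r] = 0.9994, γ^t·E[r] = 0.639630, running G = 2.867407
t=3: π = [0.1536, 0.1726, 0.1488, 0.1954, 0.1674, 0.1621], E[r] = 1.0422, γ^t·E[r] = 0.533605, running G = 3.401012
t=4: π = [0.1538, 0.1698, 0.1497, 0.1963, 0.1674, 0.1630], E[r] = 1.0241, γ^t·E[r] = 0.419470, running G = 3.820482
t=5: π = [0.1540, 0.1702, 0.1495, 0.1955, 0.1674, 0.1633], E[r] = 1.0261, γ^t·E[r] = 0.336226, running G = 4.156708
t=6: π = [0.1540, 0.1700, 0.1496, 0.1956, 0.1674, 0.1634], E[r] = 1.0247, γ^t·E[r] = 0.268617, running G = 4.425325
t=7: π = [0.1540, 0.1700, 0.1496, 0.1955, 0.1675, 0.1634], E[r] = 1.0248, γ^t·E[r] = 0.214924, running G = 4.640249
t=8: π = [0.1540, 0.1700, 0.1496, 0.1955, 0.1675, 0.1634], E[r] = 1.0247, γ^t·E[r] = 0.171922, running G = 4.812171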